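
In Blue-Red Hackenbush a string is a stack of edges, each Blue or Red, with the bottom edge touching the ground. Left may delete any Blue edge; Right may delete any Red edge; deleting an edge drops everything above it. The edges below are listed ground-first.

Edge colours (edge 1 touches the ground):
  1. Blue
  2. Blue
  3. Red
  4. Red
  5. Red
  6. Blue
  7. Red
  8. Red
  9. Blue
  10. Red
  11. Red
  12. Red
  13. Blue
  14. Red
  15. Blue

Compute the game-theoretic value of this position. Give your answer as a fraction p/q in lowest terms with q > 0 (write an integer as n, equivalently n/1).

9355/8192

Build v(s[:k]) for k = 1..15, string s = Blue Blue Red Red Red Blue Red Red Blue Red Red Red Blue Red Blue.
B: Left { 0 }, Right { — } so simplest 1
BB: Left { 0, 1 }, Right { — } so simplest 2
BBR: Left { 0, 1 }, Right { 2 } so simplest 3/2
BBRR: Left { 0, 1 }, Right { 3/2, 2 } so simplest 5/4
BBRRR: Left { 0, 1 }, Right { 5/4, 3/2, 2 } so simplest 9/8
BBRRRB: Left { 0, 1, 9/8 }, Right { 5/4, 3/2, 2 } so simplest 19/16
BBRRRBR: Left { 0, 1, 9/8 }, Right { 19/16, 5/4, 3/2, 2 } so simplest 37/32
BBRRRBRR: Left { 0, 1, 9/8 }, Right { 37/32, 19/16, 5/4, 3/2, 2 } so simplest 73/64
BBRRRBRRB: Left { 0, 1, 9/8, 73/64 }, Right { 37/32, 19/16, 5/4, 3/2, 2 } so simplest 147/128
BBRRRBRRBR: Left { 0, 1, 9/8, 73/64 }, Right { 147/128, 37/32, 19/16, 5/4, 3/2, 2 } so simplest 293/256
BBRRRBRRBRR: Left { 0, 1, 9/8, 73/64 }, Right { 293/256, 147/128, 37/32, 19/16, 5/4, 3/2, 2 } so simplest 585/512
BBRRRBRRBRRR: Left { 0, 1, 9/8, 73/64 }, Right { 585/512, 293/256, 147/128, 37/32, 19/16, 5/4, 3/2, 2 } so simplest 1169/1024
BBRRRBRRBRRRB: Left { 0, 1, 9/8, 73/64, 1169/1024 }, Right { 585/512, 293/256, 147/128, 37/32, 19/16, 5/4, 3/2, 2 } so simplest 2339/2048
BBRRRBRRBRRRBR: Left { 0, 1, 9/8, 73/64, 1169/1024 }, Right { 2339/2048, 585/512, 293/256, 147/128, 37/32, 19/16, 5/4, 3/2, 2 } so simplest 4677/4096
BBRRRBRRBRRRBRB: Left { 0, 1, 9/8, 73/64, 1169/1024, 4677/4096 }, Right { 2339/2048, 585/512, 293/256, 147/128, 37/32, 19/16, 5/4, 3/2, 2 } so simplest 9355/8192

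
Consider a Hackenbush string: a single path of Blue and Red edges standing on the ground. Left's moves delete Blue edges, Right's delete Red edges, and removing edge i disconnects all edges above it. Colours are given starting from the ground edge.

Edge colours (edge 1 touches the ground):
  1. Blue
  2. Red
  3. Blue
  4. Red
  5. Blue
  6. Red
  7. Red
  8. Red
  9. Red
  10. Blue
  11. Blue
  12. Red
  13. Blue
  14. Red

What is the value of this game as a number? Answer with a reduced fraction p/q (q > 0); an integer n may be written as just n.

5173/8192

Recurse on prefixes of the 14-edge string Blue Red Blue Red Blue Red Red Red Red Blue Blue Red Blue Red:
B: Left { 0 }, Right { ∅ } → simplest 1
BR: Left { 0 }, Right { 1 } → simplest 1/2
BRB: Left { 0, 1/2 }, Right { 1 } → simplest 3/4
BRBR: Left { 0, 1/2 }, Right { 3/4, 1 } → simplest 5/8
BRBRB: Left { 0, 1/2, 5/8 }, Right { 3/4, 1 } → simplest 11/16
BRBRBR: Left { 0, 1/2, 5/8 }, Right { 11/16, 3/4, 1 } → simplest 21/32
BRBRBRR: Left { 0, 1/2, 5/8 }, Right { 21/32, 11/16, 3/4, 1 } → simplest 41/64
BRBRBRRR: Left { 0, 1/2, 5/8 }, Right { 41/64, 21/32, 11/16, 3/4, 1 } → simplest 81/128
BRBRBRRRR: Left { 0, 1/2, 5/8 }, Right { 81/128, 41/64, 21/32, 11/16, 3/4, 1 } → simplest 161/256
BRBRBRRRRB: Left { 0, 1/2, 5/8, 161/256 }, Right { 81/128, 41/64, 21/32, 11/16, 3/4, 1 } → simplest 323/512
BRBRBRRRRBB: Left { 0, 1/2, 5/8, 161/256, 323/512 }, Right { 81/128, 41/64, 21/32, 11/16, 3/4, 1 } → simplest 647/1024
BRBRBRRRRBBR: Left { 0, 1/2, 5/8, 161/256, 323/512 }, Right { 647/1024, 81/128, 41/64, 21/32, 11/16, 3/4, 1 } → simplest 1293/2048
BRBRBRRRRBBRB: Left { 0, 1/2, 5/8, 161/256, 323/512, 1293/2048 }, Right { 647/1024, 81/128, 41/64, 21/32, 11/16, 3/4, 1 } → simplest 2587/4096
BRBRBRRRRBBRBR: Left { 0, 1/2, 5/8, 161/256, 323/512, 1293/2048 }, Right { 2587/4096, 647/1024, 81/128, 41/64, 21/32, 11/16, 3/4, 1 } → simplest 5173/8192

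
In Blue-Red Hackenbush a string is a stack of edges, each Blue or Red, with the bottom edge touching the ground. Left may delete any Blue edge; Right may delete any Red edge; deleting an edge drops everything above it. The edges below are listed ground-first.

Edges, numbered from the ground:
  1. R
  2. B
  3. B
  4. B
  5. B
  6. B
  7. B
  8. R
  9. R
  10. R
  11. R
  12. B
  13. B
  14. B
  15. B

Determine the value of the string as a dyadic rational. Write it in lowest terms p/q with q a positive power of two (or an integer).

-481/16384

1 of 15 · R · max L −∞ · min R 0 gives -1
2 of 15 · RB · max L -1 · min R 0 gives -1/2
3 of 15 · RBB · max L -1/2 · min R 0 gives -1/4
4 of 15 · RBBB · max L -1/4 · min R 0 gives -1/8
5 of 15 · RBBBB · max L -1/8 · min R 0 gives -1/16
6 of 15 · RBBBBB · max L -1/16 · min R 0 gives -1/32
7 of 15 · RBBBBBB · max L -1/32 · min R 0 gives -1/64
8 of 15 · RBBBBBBR · max L -1/32 · min R -1/64 gives -3/128
9 of 15 · RBBBBBBRR · max L -1/32 · min R -3/128 gives -7/256
10 of 15 · RBBBBBBRRR · max L -1/32 · min R -7/256 gives -15/512
11 of 15 · RBBBBBBRRRR · max L -1/32 · min R -15/512 gives -31/1024
12 of 15 · RBBBBBBRRRRB · max L -31/1024 · min R -15/512 gives -61/2048
13 of 15 · RBBBBBBRRRRBB · max L -61/2048 · min R -15/512 gives -121/4096
14 of 15 · RBBBBBBRRRRBBB · max L -121/4096 · min R -15/512 gives -241/8192
15 of 15 · RBBBBBBRRRRBBBB · max L -241/8192 · min R -15/512 gives -481/16384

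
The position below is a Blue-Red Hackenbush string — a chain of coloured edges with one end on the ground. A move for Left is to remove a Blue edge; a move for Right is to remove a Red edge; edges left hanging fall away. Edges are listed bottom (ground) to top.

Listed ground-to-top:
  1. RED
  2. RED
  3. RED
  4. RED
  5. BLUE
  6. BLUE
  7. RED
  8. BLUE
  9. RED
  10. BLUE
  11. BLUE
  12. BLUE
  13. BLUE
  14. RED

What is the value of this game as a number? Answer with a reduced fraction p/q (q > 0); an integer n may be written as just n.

-3395/1024

Build value(s[:k]) for k = 1..14, string s = RED RED RED RED BLUE BLUE RED BLUE RED BLUE BLUE BLUE BLUE RED.
step 1: add RED to get R; options L={  } R={ 0 } → -1
step 2: add RED to get RR; options L={  } R={ -1,0 } → -2
step 3: add RED to get RRR; options L={  } R={ -2,-1,0 } → -3
step 4: add RED to get RRRR; options L={  } R={ -3,-2,-1,0 } → -4
step 5: add BLUE to get RRRRB; options L={ -4 } R={ -3,-2,-1,0 } → -7/2
step 6: add BLUE to get RRRRBB; options L={ -4,-7/2 } R={ -3,-2,-1,0 } → -13/4
step 7: add RED to get RRRRBBR; options L={ -4,-7/2 } R={ -13/4,-3,-2,-1,0 } → -27/8
step 8: add BLUE to get RRRRBBRB; options L={ -4,-7/2,-27/8 } R={ -13/4,-3,-2,-1,0 } → -53/16
step 9: add RED to get RRRRBBRBR; options L={ -4,-7/2,-27/8 } R={ -53/16,-13/4,-3,-2,-1,0 } → -107/32
step 10: add BLUE to get RRRRBBRBRB; options L={ -4,-7/2,-27/8,-107/32 } R={ -53/16,-13/4,-3,-2,-1,0 } → -213/64
step 11: add BLUE to get RRRRBBRBRBB; options L={ -4,-7/2,-27/8,-107/32,-213/64 } R={ -53/16,-13/4,-3,-2,-1,0 } → -425/128
step 12: add BLUE to get RRRRBBRBRBBB; options L={ -4,-7/2,-27/8,-107/32,-213/64,-425/128 } R={ -53/16,-13/4,-3,-2,-1,0 } → -849/256
step 13: add BLUE to get RRRRBBRBRBBBB; options L={ -4,-7/2,-27/8,-107/32,-213/64,-425/128,-849/256 } R={ -53/16,-13/4,-3,-2,-1,0 } → -1697/512
step 14: add RED to get RRRRBBRBRBBBBR; options L={ -4,-7/2,-27/8,-107/32,-213/64,-425/128,-849/256 } R={ -1697/512,-53/16,-13/4,-3,-2,-1,0 } → -3395/1024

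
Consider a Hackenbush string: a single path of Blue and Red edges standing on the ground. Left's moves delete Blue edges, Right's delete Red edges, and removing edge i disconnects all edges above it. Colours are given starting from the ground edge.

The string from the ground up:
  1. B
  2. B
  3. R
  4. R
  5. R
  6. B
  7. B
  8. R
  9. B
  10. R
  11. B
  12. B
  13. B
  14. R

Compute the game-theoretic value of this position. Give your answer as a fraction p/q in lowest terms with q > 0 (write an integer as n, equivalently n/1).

4957/4096

1 of 14 · B · max L 0 · min R +∞ => 1
2 of 14 · BB · max L 1 · min R +∞ => 2
3 of 14 · BBR · max L 1 · min R 2 => 3/2
4 of 14 · BBRR · max L 1 · min R 3/2 => 5/4
5 of 14 · BBRRR · max L 1 · min R 5/4 => 9/8
6 of 14 · BBRRRB · max L 9/8 · min R 5/4 => 19/16
7 of 14 · BBRRRBB · max L 19/16 · min R 5/4 => 39/32
8 of 14 · BBRRRBBR · max L 19/16 · min R 39/32 => 77/64
9 of 14 · BBRRRBBRB · max L 77/64 · min R 39/32 => 155/128
10 of 14 · BBRRRBBRBR · max L 77/64 · min R 155/128 => 309/256
11 of 14 · BBRRRBBRBRB · max L 309/256 · min R 155/128 => 619/512
12 of 14 · BBRRRBBRBRBB · max L 619/512 · min R 155/128 => 1239/1024
13 of 14 · BBRRRBBRBRBBB · max L 1239/1024 · min R 155/128 => 2479/2048
14 of 14 · BBRRRBBRBRBBBR · max L 1239/1024 · min R 2479/2048 => 4957/4096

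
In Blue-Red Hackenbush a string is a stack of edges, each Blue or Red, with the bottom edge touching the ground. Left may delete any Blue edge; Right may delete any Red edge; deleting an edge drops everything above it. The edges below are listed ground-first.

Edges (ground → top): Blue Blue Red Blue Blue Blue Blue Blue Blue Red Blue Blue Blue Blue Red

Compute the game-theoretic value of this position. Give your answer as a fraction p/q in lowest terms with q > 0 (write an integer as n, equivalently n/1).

16317/8192

v_1 [B]  L=[0]  R=[]  so 1
v_2 [BB]  L=[0,1]  R=[]  so 2
v_3 [BBR]  L=[0,1]  R=[2]  so 3/2
v_4 [BBRB]  L=[0,1,3/2]  R=[2]  so 7/4
v_5 [BBRBB]  L=[0,1,3/2,7/4]  R=[2]  so 15/8
v_6 [BBRBBB]  L=[0,1,3/2,7/4,15/8]  R=[2]  so 31/16
v_7 [BBRBBBB]  L=[0,1,3/2,7/4,15/8,31/16]  R=[2]  so 63/32
v_8 [BBRBBBBB]  L=[0,1,3/2,7/4,15/8,31/16,63/32]  R=[2]  so 127/64
v_9 [BBRBBBBBB]  L=[0,1,3/2,7/4,15/8,31/16,63/32,127/64]  R=[2]  so 255/128
v_10 [BBRBBBBBBR]  L=[0,1,3/2,7/4,15/8,31/16,63/32,127/64]  R=[255/128,2]  so 509/256
v_11 [BBRBBBBBBRB]  L=[0,1,3/2,7/4,15/8,31/16,63/32,127/64,509/256]  R=[255/128,2]  so 1019/512
v_12 [BBRBBBBBBRBB]  L=[0,1,3/2,7/4,15/8,31/16,63/32,127/64,509/256,1019/512]  R=[255/128,2]  so 2039/1024
v_13 [BBRBBBBBBRBBB]  L=[0,1,3/2,7/4,15/8,31/16,63/32,127/64,509/256,1019/512,2039/1024]  R=[255/128,2]  so 4079/2048
v_14 [BBRBBBBBBRBBBB]  L=[0,1,3/2,7/4,15/8,31/16,63/32,127/64,509/256,1019/512,2039/1024,4079/2048]  R=[255/128,2]  so 8159/4096
v_15 [BBRBBBBBBRBBBBR]  L=[0,1,3/2,7/4,15/8,31/16,63/32,127/64,509/256,1019/512,2039/1024,4079/2048]  R=[8159/4096,255/128,2]  so 16317/8192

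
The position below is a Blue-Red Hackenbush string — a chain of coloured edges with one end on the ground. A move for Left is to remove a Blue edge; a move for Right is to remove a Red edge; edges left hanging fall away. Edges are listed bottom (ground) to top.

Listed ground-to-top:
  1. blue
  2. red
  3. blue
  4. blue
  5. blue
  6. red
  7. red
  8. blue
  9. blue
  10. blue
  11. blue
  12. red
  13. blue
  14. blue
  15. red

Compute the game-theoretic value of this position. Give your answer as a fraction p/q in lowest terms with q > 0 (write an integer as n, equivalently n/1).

14829/16384

step 1: add blue to get b; options L={ 0 } R={ — } -> 1
step 2: add red to get br; options L={ 0 } R={ 1 } -> 1/2
step 3: add blue to get brb; options L={ 0,1/2 } R={ 1 } -> 3/4
step 4: add blue to get brbb; options L={ 0,1/2,3/4 } R={ 1 } -> 7/8
step 5: add blue to get brbbb; options L={ 0,1/2,3/4,7/8 } R={ 1 } -> 15/16
step 6: add red to get brbbbr; options L={ 0,1/2,3/4,7/8 } R={ 15/16,1 } -> 29/32
step 7: add red to get brbbbrr; options L={ 0,1/2,3/4,7/8 } R={ 29/32,15/16,1 } -> 57/64
step 8: add blue to get brbbbrrb; options L={ 0,1/2,3/4,7/8,57/64 } R={ 29/32,15/16,1 } -> 115/128
step 9: add blue to get brbbbrrbb; options L={ 0,1/2,3/4,7/8,57/64,115/128 } R={ 29/32,15/16,1 } -> 231/256
step 10: add blue to get brbbbrrbbb; options L={ 0,1/2,3/4,7/8,57/64,115/128,231/256 } R={ 29/32,15/16,1 } -> 463/512
step 11: add blue to get brbbbrrbbbb; options L={ 0,1/2,3/4,7/8,57/64,115/128,231/256,463/512 } R={ 29/32,15/16,1 } -> 927/1024
step 12: add red to get brbbbrrbbbbr; options L={ 0,1/2,3/4,7/8,57/64,115/128,231/256,463/512 } R={ 927/1024,29/32,15/16,1 } -> 1853/2048
step 13: add blue to get brbbbrrbbbbrb; options L={ 0,1/2,3/4,7/8,57/64,115/128,231/256,463/512,1853/2048 } R={ 927/1024,29/32,15/16,1 } -> 3707/4096
step 14: add blue to get brbbbrrbbbbrbb; options L={ 0,1/2,3/4,7/8,57/64,115/128,231/256,463/512,1853/2048,3707/4096 } R={ 927/1024,29/32,15/16,1 } -> 7415/8192
step 15: add red to get brbbbrrbbbbrbbr; options L={ 0,1/2,3/4,7/8,57/64,115/128,231/256,463/512,1853/2048,3707/4096 } R={ 7415/8192,927/1024,29/32,15/16,1 } -> 14829/16384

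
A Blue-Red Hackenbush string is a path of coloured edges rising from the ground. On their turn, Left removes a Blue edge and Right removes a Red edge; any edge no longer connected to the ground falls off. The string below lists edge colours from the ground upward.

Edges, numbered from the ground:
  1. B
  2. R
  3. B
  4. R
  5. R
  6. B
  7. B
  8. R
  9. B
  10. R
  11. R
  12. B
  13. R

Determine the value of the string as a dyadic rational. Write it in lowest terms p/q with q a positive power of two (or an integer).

edge 1 of 13 (B): { 0 | · } — 1
edge 2 of 13 (R): { 0 | 1 } — 1/2
edge 3 of 13 (B): { 0,1/2 | 1 } — 3/4
edge 4 of 13 (R): { 0,1/2 | 3/4,1 } — 5/8
edge 5 of 13 (R): { 0,1/2 | 5/8,3/4,1 } — 9/16
edge 6 of 13 (B): { 0,1/2,9/16 | 5/8,3/4,1 } — 19/32
edge 7 of 13 (B): { 0,1/2,9/16,19/32 | 5/8,3/4,1 } — 39/64
edge 8 of 13 (R): { 0,1/2,9/16,19/32 | 39/64,5/8,3/4,1 } — 77/128
edge 9 of 13 (B): { 0,1/2,9/16,19/32,77/128 | 39/64,5/8,3/4,1 } — 155/256
edge 10 of 13 (R): { 0,1/2,9/16,19/32,77/128 | 155/256,39/64,5/8,3/4,1 } — 309/512
edge 11 of 13 (R): { 0,1/2,9/16,19/32,77/128 | 309/512,155/256,39/64,5/8,3/4,1 } — 617/1024
edge 12 of 13 (B): { 0,1/2,9/16,19/32,77/128,617/1024 | 309/512,155/256,39/64,5/8,3/4,1 } — 1235/2048
edge 13 of 13 (R): { 0,1/2,9/16,19/32,77/128,617/1024 | 1235/2048,309/512,155/256,39/64,5/8,3/4,1 } — 2469/4096

2469/4096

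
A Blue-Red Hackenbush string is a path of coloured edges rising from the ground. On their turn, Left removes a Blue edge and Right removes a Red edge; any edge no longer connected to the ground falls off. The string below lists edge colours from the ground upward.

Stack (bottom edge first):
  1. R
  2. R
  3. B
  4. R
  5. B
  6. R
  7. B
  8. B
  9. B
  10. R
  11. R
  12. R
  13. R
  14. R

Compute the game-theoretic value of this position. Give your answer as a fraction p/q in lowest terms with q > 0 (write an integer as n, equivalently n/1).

-6719/4096

g(R) = {  | 0 } -> -1
g(RR) = {  | -1; 0 } -> -2
g(RRB) = { -2 | -1; 0 } -> -3/2
g(RRBR) = { -2 | -3/2; -1; 0 } -> -7/4
g(RRBRB) = { -2; -7/4 | -3/2; -1; 0 } -> -13/8
g(RRBRBR) = { -2; -7/4 | -13/8; -3/2; -1; 0 } -> -27/16
g(RRBRBRB) = { -2; -7/4; -27/16 | -13/8; -3/2; -1; 0 } -> -53/32
g(RRBRBRBB) = { -2; -7/4; -27/16; -53/32 | -13/8; -3/2; -1; 0 } -> -105/64
g(RRBRBRBBB) = { -2; -7/4; -27/16; -53/32; -105/64 | -13/8; -3/2; -1; 0 } -> -209/128
g(RRBRBRBBBR) = { -2; -7/4; -27/16; -53/32; -105/64 | -209/128; -13/8; -3/2; -1; 0 } -> -419/256
g(RRBRBRBBBRR) = { -2; -7/4; -27/16; -53/32; -105/64 | -419/256; -209/128; -13/8; -3/2; -1; 0 } -> -839/512
g(RRBRBRBBBRRR) = { -2; -7/4; -27/16; -53/32; -105/64 | -839/512; -419/256; -209/128; -13/8; -3/2; -1; 0 } -> -1679/1024
g(RRBRBRBBBRRRR) = { -2; -7/4; -27/16; -53/32; -105/64 | -1679/1024; -839/512; -419/256; -209/128; -13/8; -3/2; -1; 0 } -> -3359/2048
g(RRBRBRBBBRRRRR) = { -2; -7/4; -27/16; -53/32; -105/64 | -3359/2048; -1679/1024; -839/512; -419/256; -209/128; -13/8; -3/2; -1; 0 } -> -6719/4096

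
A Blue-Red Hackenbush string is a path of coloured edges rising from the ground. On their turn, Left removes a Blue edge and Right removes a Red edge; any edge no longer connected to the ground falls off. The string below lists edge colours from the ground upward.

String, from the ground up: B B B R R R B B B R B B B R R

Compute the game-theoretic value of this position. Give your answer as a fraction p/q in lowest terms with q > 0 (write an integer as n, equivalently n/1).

B: Left { 0 }, Right {  } -> simplest 1
BB: Left { 0,1 }, Right {  } -> simplest 2
BBB: Left { 0,1,2 }, Right {  } -> simplest 3
BBBR: Left { 0,1,2 }, Right { 3 } -> simplest 5/2
BBBRR: Left { 0,1,2 }, Right { 5/2,3 } -> simplest 9/4
BBBRRR: Left { 0,1,2 }, Right { 9/4,5/2,3 } -> simplest 17/8
BBBRRRB: Left { 0,1,2,17/8 }, Right { 9/4,5/2,3 } -> simplest 35/16
BBBRRRBB: Left { 0,1,2,17/8,35/16 }, Right { 9/4,5/2,3 } -> simplest 71/32
BBBRRRBBB: Left { 0,1,2,17/8,35/16,71/32 }, Right { 9/4,5/2,3 } -> simplest 143/64
BBBRRRBBBR: Left { 0,1,2,17/8,35/16,71/32 }, Right { 143/64,9/4,5/2,3 } -> simplest 285/128
BBBRRRBBBRB: Left { 0,1,2,17/8,35/16,71/32,285/128 }, Right { 143/64,9/4,5/2,3 } -> simplest 571/256
BBBRRRBBBRBB: Left { 0,1,2,17/8,35/16,71/32,285/128,571/256 }, Right { 143/64,9/4,5/2,3 } -> simplest 1143/512
BBBRRRBBBRBBB: Left { 0,1,2,17/8,35/16,71/32,285/128,571/256,1143/512 }, Right { 143/64,9/4,5/2,3 } -> simplest 2287/1024
BBBRRRBBBRBBBR: Left { 0,1,2,17/8,35/16,71/32,285/128,571/256,1143/512 }, Right { 2287/1024,143/64,9/4,5/2,3 } -> simplest 4573/2048
BBBRRRBBBRBBBRR: Left { 0,1,2,17/8,35/16,71/32,285/128,571/256,1143/512 }, Right { 4573/2048,2287/1024,143/64,9/4,5/2,3 } -> simplest 9145/4096

9145/4096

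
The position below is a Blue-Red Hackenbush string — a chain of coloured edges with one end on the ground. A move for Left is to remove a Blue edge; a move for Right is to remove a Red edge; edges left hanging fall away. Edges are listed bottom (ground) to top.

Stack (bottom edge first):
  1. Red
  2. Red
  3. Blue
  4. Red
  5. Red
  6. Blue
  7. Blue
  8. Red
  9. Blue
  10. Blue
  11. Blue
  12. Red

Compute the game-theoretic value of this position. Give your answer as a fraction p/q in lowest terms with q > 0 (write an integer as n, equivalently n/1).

-1827/1024

val(R) = {  | 0 } — -1
val(RR) = {  | -1, 0 } — -2
val(RRB) = { -2 | -1, 0 } — -3/2
val(RRBR) = { -2 | -3/2, -1, 0 } — -7/4
val(RRBRR) = { -2 | -7/4, -3/2, -1, 0 } — -15/8
val(RRBRRB) = { -2, -15/8 | -7/4, -3/2, -1, 0 } — -29/16
val(RRBRRBB) = { -2, -15/8, -29/16 | -7/4, -3/2, -1, 0 } — -57/32
val(RRBRRBBR) = { -2, -15/8, -29/16 | -57/32, -7/4, -3/2, -1, 0 } — -115/64
val(RRBRRBBRB) = { -2, -15/8, -29/16, -115/64 | -57/32, -7/4, -3/2, -1, 0 } — -229/128
val(RRBRRBBRBB) = { -2, -15/8, -29/16, -115/64, -229/128 | -57/32, -7/4, -3/2, -1, 0 } — -457/256
val(RRBRRBBRBBB) = { -2, -15/8, -29/16, -115/64, -229/128, -457/256 | -57/32, -7/4, -3/2, -1, 0 } — -913/512
val(RRBRRBBRBBBR) = { -2, -15/8, -29/16, -115/64, -229/128, -457/256 | -913/512, -57/32, -7/4, -3/2, -1, 0 } — -1827/1024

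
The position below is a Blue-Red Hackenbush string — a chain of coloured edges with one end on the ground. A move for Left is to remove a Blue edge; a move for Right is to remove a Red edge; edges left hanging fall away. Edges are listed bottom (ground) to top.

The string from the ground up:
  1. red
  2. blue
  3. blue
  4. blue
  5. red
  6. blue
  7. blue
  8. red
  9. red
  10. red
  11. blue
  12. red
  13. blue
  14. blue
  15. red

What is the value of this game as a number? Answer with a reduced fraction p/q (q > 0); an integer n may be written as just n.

edge 1 of 15 (red): {  | 0 } gives -1
edge 2 of 15 (blue): { -1 | 0 } gives -1/2
edge 3 of 15 (blue): { -1; -1/2 | 0 } gives -1/4
edge 4 of 15 (blue): { -1; -1/2; -1/4 | 0 } gives -1/8
edge 5 of 15 (red): { -1; -1/2; -1/4 | -1/8; 0 } gives -3/16
edge 6 of 15 (blue): { -1; -1/2; -1/4; -3/16 | -1/8; 0 } gives -5/32
edge 7 of 15 (blue): { -1; -1/2; -1/4; -3/16; -5/32 | -1/8; 0 } gives -9/64
edge 8 of 15 (red): { -1; -1/2; -1/4; -3/16; -5/32 | -9/64; -1/8; 0 } gives -19/128
edge 9 of 15 (red): { -1; -1/2; -1/4; -3/16; -5/32 | -19/128; -9/64; -1/8; 0 } gives -39/256
edge 10 of 15 (red): { -1; -1/2; -1/4; -3/16; -5/32 | -39/256; -19/128; -9/64; -1/8; 0 } gives -79/512
edge 11 of 15 (blue): { -1; -1/2; -1/4; -3/16; -5/32; -79/512 | -39/256; -19/128; -9/64; -1/8; 0 } gives -157/1024
edge 12 of 15 (red): { -1; -1/2; -1/4; -3/16; -5/32; -79/512 | -157/1024; -39/256; -19/128; -9/64; -1/8; 0 } gives -315/2048
edge 13 of 15 (blue): { -1; -1/2; -1/4; -3/16; -5/32; -79/512; -315/2048 | -157/1024; -39/256; -19/128; -9/64; -1/8; 0 } gives -629/4096
edge 14 of 15 (blue): { -1; -1/2; -1/4; -3/16; -5/32; -79/512; -315/2048; -629/4096 | -157/1024; -39/256; -19/128; -9/64; -1/8; 0 } gives -1257/8192
edge 15 of 15 (red): { -1; -1/2; -1/4; -3/16; -5/32; -79/512; -315/2048; -629/4096 | -1257/8192; -157/1024; -39/256; -19/128; -9/64; -1/8; 0 } gives -2515/16384

-2515/16384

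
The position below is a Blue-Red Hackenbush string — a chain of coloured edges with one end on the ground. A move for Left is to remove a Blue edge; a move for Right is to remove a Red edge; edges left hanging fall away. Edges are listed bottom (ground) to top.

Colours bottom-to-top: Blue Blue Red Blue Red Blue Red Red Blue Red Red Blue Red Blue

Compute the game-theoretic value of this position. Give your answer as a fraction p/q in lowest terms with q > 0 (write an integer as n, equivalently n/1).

6731/4096

Prefix values for Blue Blue Red Blue Red Blue Red Red Blue Red Red Blue Red Blue via {L|R} + simplicity:
edge 1 of 14 (Blue): { 0 | none } = 1
edge 2 of 14 (Blue): { 0,1 | none } = 2
edge 3 of 14 (Red): { 0,1 | 2 } = 3/2
edge 4 of 14 (Blue): { 0,1,3/2 | 2 } = 7/4
edge 5 of 14 (Red): { 0,1,3/2 | 7/4,2 } = 13/8
edge 6 of 14 (Blue): { 0,1,3/2,13/8 | 7/4,2 } = 27/16
edge 7 of 14 (Red): { 0,1,3/2,13/8 | 27/16,7/4,2 } = 53/32
edge 8 of 14 (Red): { 0,1,3/2,13/8 | 53/32,27/16,7/4,2 } = 105/64
edge 9 of 14 (Blue): { 0,1,3/2,13/8,105/64 | 53/32,27/16,7/4,2 } = 211/128
edge 10 of 14 (Red): { 0,1,3/2,13/8,105/64 | 211/128,53/32,27/16,7/4,2 } = 421/256
edge 11 of 14 (Red): { 0,1,3/2,13/8,105/64 | 421/256,211/128,53/32,27/16,7/4,2 } = 841/512
edge 12 of 14 (Blue): { 0,1,3/2,13/8,105/64,841/512 | 421/256,211/128,53/32,27/16,7/4,2 } = 1683/1024
edge 13 of 14 (Red): { 0,1,3/2,13/8,105/64,841/512 | 1683/1024,421/256,211/128,53/32,27/16,7/4,2 } = 3365/2048
edge 14 of 14 (Blue): { 0,1,3/2,13/8,105/64,841/512,3365/2048 | 1683/1024,421/256,211/128,53/32,27/16,7/4,2 } = 6731/4096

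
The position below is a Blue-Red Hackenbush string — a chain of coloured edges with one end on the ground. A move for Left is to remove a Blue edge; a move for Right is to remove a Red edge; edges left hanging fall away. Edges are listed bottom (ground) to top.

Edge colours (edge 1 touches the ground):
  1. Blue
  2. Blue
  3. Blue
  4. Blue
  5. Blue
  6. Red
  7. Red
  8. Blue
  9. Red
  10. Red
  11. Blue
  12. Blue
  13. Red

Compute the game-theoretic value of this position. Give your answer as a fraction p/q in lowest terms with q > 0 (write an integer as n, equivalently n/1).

Recurse on prefixes of the 13-edge string Blue Blue Blue Blue Blue Red Red Blue Red Red Blue Blue Red:
1 of 13 · B · max L 0 · min R +∞ = 1
2 of 13 · BB · max L 1 · min R +∞ = 2
3 of 13 · BBB · max L 2 · min R +∞ = 3
4 of 13 · BBBB · max L 3 · min R +∞ = 4
5 of 13 · BBBBB · max L 4 · min R +∞ = 5
6 of 13 · BBBBBR · max L 4 · min R 5 = 9/2
7 of 13 · BBBBBRR · max L 4 · min R 9/2 = 17/4
8 of 13 · BBBBBRRB · max L 17/4 · min R 9/2 = 35/8
9 of 13 · BBBBBRRBR · max L 17/4 · min R 35/8 = 69/16
10 of 13 · BBBBBRRBRR · max L 17/4 · min R 69/16 = 137/32
11 of 13 · BBBBBRRBRRB · max L 137/32 · min R 69/16 = 275/64
12 of 13 · BBBBBRRBRRBB · max L 275/64 · min R 69/16 = 551/128
13 of 13 · BBBBBRRBRRBBR · max L 275/64 · min R 551/128 = 1101/256

1101/256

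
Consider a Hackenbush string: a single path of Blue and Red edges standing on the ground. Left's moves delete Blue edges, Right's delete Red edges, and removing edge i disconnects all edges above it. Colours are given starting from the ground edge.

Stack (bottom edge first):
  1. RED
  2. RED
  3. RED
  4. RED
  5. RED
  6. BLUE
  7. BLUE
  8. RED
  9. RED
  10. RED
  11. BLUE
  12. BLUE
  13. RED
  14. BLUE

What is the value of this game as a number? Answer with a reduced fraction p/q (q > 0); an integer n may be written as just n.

edge 1 of 14 (RED): { — | 0 } so -1
edge 2 of 14 (RED): { — | -1; 0 } so -2
edge 3 of 14 (RED): { — | -2; -1; 0 } so -3
edge 4 of 14 (RED): { — | -3; -2; -1; 0 } so -4
edge 5 of 14 (RED): { — | -4; -3; -2; -1; 0 } so -5
edge 6 of 14 (BLUE): { -5 | -4; -3; -2; -1; 0 } so -9/2
edge 7 of 14 (BLUE): { -5; -9/2 | -4; -3; -2; -1; 0 } so -17/4
edge 8 of 14 (RED): { -5; -9/2 | -17/4; -4; -3; -2; -1; 0 } so -35/8
edge 9 of 14 (RED): { -5; -9/2 | -35/8; -17/4; -4; -3; -2; -1; 0 } so -71/16
edge 10 of 14 (RED): { -5; -9/2 | -71/16; -35/8; -17/4; -4; -3; -2; -1; 0 } so -143/32
edge 11 of 14 (BLUE): { -5; -9/2; -143/32 | -71/16; -35/8; -17/4; -4; -3; -2; -1; 0 } so -285/64
edge 12 of 14 (BLUE): { -5; -9/2; -143/32; -285/64 | -71/16; -35/8; -17/4; -4; -3; -2; -1; 0 } so -569/128
edge 13 of 14 (RED): { -5; -9/2; -143/32; -285/64 | -569/128; -71/16; -35/8; -17/4; -4; -3; -2; -1; 0 } so -1139/256
edge 14 of 14 (BLUE): { -5; -9/2; -143/32; -285/64; -1139/256 | -569/128; -71/16; -35/8; -17/4; -4; -3; -2; -1; 0 } so -2277/512

-2277/512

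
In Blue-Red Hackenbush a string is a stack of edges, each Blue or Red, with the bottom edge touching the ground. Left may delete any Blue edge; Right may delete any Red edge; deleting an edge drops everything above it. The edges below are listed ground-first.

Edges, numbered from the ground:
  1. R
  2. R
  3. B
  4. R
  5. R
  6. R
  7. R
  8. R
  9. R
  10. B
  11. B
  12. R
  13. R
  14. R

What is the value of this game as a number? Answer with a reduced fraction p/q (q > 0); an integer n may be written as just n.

Prefix values for R R B R R R R R R B B R R R via {L|R} + simplicity:
edge 1 of 14 (R): { — | 0 } ⇒ -1
edge 2 of 14 (R): { — | -1,0 } ⇒ -2
edge 3 of 14 (B): { -2 | -1,0 } ⇒ -3/2
edge 4 of 14 (R): { -2 | -3/2,-1,0 } ⇒ -7/4
edge 5 of 14 (R): { -2 | -7/4,-3/2,-1,0 } ⇒ -15/8
edge 6 of 14 (R): { -2 | -15/8,-7/4,-3/2,-1,0 } ⇒ -31/16
edge 7 of 14 (R): { -2 | -31/16,-15/8,-7/4,-3/2,-1,0 } ⇒ -63/32
edge 8 of 14 (R): { -2 | -63/32,-31/16,-15/8,-7/4,-3/2,-1,0 } ⇒ -127/64
edge 9 of 14 (R): { -2 | -127/64,-63/32,-31/16,-15/8,-7/4,-3/2,-1,0 } ⇒ -255/128
edge 10 of 14 (B): { -2,-255/128 | -127/64,-63/32,-31/16,-15/8,-7/4,-3/2,-1,0 } ⇒ -509/256
edge 11 of 14 (B): { -2,-255/128,-509/256 | -127/64,-63/32,-31/16,-15/8,-7/4,-3/2,-1,0 } ⇒ -1017/512
edge 12 of 14 (R): { -2,-255/128,-509/256 | -1017/512,-127/64,-63/32,-31/16,-15/8,-7/4,-3/2,-1,0 } ⇒ -2035/1024
edge 13 of 14 (R): { -2,-255/128,-509/256 | -2035/1024,-1017/512,-127/64,-63/32,-31/16,-15/8,-7/4,-3/2,-1,0 } ⇒ -4071/2048
edge 14 of 14 (R): { -2,-255/128,-509/256 | -4071/2048,-2035/1024,-1017/512,-127/64,-63/32,-31/16,-15/8,-7/4,-3/2,-1,0 } ⇒ -8143/4096

-8143/4096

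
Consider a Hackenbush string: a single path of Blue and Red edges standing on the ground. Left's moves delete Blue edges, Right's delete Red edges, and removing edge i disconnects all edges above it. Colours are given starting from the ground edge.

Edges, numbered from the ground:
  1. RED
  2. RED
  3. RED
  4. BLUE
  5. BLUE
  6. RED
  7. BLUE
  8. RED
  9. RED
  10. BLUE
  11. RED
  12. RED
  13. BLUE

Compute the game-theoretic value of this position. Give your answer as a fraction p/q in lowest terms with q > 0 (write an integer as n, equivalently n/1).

Recurse on prefixes of the 13-edge string RED RED RED BLUE BLUE RED BLUE RED RED BLUE RED RED BLUE:
R: Left { — }, Right { 0 } — simplest -1
RR: Left { — }, Right { -1,0 } — simplest -2
RRR: Left { — }, Right { -2,-1,0 } — simplest -3
RRRB: Left { -3 }, Right { -2,-1,0 } — simplest -5/2
RRRBB: Left { -3,-5/2 }, Right { -2,-1,0 } — simplest -9/4
RRRBBR: Left { -3,-5/2 }, Right { -9/4,-2,-1,0 } — simplest -19/8
RRRBBRB: Left { -3,-5/2,-19/8 }, Right { -9/4,-2,-1,0 } — simplest -37/16
RRRBBRBR: Left { -3,-5/2,-19/8 }, Right { -37/16,-9/4,-2,-1,0 } — simplest -75/32
RRRBBRBRR: Left { -3,-5/2,-19/8 }, Right { -75/32,-37/16,-9/4,-2,-1,0 } — simplest -151/64
RRRBBRBRRB: Left { -3,-5/2,-19/8,-151/64 }, Right { -75/32,-37/16,-9/4,-2,-1,0 } — simplest -301/128
RRRBBRBRRBR: Left { -3,-5/2,-19/8,-151/64 }, Right { -301/128,-75/32,-37/16,-9/4,-2,-1,0 } — simplest -603/256
RRRBBRBRRBRR: Left { -3,-5/2,-19/8,-151/64 }, Right { -603/256,-301/128,-75/32,-37/16,-9/4,-2,-1,0 } — simplest -1207/512
RRRBBRBRRBRRB: Left { -3,-5/2,-19/8,-151/64,-1207/512 }, Right { -603/256,-301/128,-75/32,-37/16,-9/4,-2,-1,0 } — simplest -2413/1024

-2413/1024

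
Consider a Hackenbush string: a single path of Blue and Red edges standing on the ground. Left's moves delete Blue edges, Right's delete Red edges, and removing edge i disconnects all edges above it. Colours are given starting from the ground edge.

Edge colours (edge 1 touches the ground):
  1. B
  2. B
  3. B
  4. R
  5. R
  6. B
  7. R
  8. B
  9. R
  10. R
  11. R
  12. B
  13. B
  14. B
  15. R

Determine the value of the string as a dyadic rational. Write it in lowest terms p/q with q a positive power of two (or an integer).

value_1 [B]  L=[0]  R=[(no moves)]  → 1
value_2 [BB]  L=[0, 1]  R=[(no moves)]  → 2
value_3 [BBB]  L=[0, 1, 2]  R=[(no moves)]  → 3
value_4 [BBBR]  L=[0, 1, 2]  R=[3]  → 5/2
value_5 [BBBRR]  L=[0, 1, 2]  R=[5/2, 3]  → 9/4
value_6 [BBBRRB]  L=[0, 1, 2, 9/4]  R=[5/2, 3]  → 19/8
value_7 [BBBRRBR]  L=[0, 1, 2, 9/4]  R=[19/8, 5/2, 3]  → 37/16
value_8 [BBBRRBRB]  L=[0, 1, 2, 9/4, 37/16]  R=[19/8, 5/2, 3]  → 75/32
value_9 [BBBRRBRBR]  L=[0, 1, 2, 9/4, 37/16]  R=[75/32, 19/8, 5/2, 3]  → 149/64
value_10 [BBBRRBRBRR]  L=[0, 1, 2, 9/4, 37/16]  R=[149/64, 75/32, 19/8, 5/2, 3]  → 297/128
value_11 [BBBRRBRBRRR]  L=[0, 1, 2, 9/4, 37/16]  R=[297/128, 149/64, 75/32, 19/8, 5/2, 3]  → 593/256
value_12 [BBBRRBRBRRRB]  L=[0, 1, 2, 9/4, 37/16, 593/256]  R=[297/128, 149/64, 75/32, 19/8, 5/2, 3]  → 1187/512
value_13 [BBBRRBRBRRRBB]  L=[0, 1, 2, 9/4, 37/16, 593/256, 1187/512]  R=[297/128, 149/64, 75/32, 19/8, 5/2, 3]  → 2375/1024
value_14 [BBBRRBRBRRRBBB]  L=[0, 1, 2, 9/4, 37/16, 593/256, 1187/512, 2375/1024]  R=[297/128, 149/64, 75/32, 19/8, 5/2, 3]  → 4751/2048
value_15 [BBBRRBRBRRRBBBR]  L=[0, 1, 2, 9/4, 37/16, 593/256, 1187/512, 2375/1024]  R=[4751/2048, 297/128, 149/64, 75/32, 19/8, 5/2, 3]  → 9501/4096

9501/4096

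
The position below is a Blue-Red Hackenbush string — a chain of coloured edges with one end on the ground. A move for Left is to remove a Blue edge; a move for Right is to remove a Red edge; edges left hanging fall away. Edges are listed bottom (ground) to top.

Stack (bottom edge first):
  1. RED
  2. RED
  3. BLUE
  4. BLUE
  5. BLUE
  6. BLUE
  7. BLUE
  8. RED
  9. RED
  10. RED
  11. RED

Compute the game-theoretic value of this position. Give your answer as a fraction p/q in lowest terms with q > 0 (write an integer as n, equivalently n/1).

-543/512

R: Left { — }, Right { 0 } => simplest -1
RR: Left { — }, Right { -1; 0 } => simplest -2
RRB: Left { -2 }, Right { -1; 0 } => simplest -3/2
RRBB: Left { -2; -3/2 }, Right { -1; 0 } => simplest -5/4
RRBBB: Left { -2; -3/2; -5/4 }, Right { -1; 0 } => simplest -9/8
RRBBBB: Left { -2; -3/2; -5/4; -9/8 }, Right { -1; 0 } => simplest -17/16
RRBBBBB: Left { -2; -3/2; -5/4; -9/8; -17/16 }, Right { -1; 0 } => simplest -33/32
RRBBBBBR: Left { -2; -3/2; -5/4; -9/8; -17/16 }, Right { -33/32; -1; 0 } => simplest -67/64
RRBBBBBRR: Left { -2; -3/2; -5/4; -9/8; -17/16 }, Right { -67/64; -33/32; -1; 0 } => simplest -135/128
RRBBBBBRRR: Left { -2; -3/2; -5/4; -9/8; -17/16 }, Right { -135/128; -67/64; -33/32; -1; 0 } => simplest -271/256
RRBBBBBRRRR: Left { -2; -3/2; -5/4; -9/8; -17/16 }, Right { -271/256; -135/128; -67/64; -33/32; -1; 0 } => simplest -543/512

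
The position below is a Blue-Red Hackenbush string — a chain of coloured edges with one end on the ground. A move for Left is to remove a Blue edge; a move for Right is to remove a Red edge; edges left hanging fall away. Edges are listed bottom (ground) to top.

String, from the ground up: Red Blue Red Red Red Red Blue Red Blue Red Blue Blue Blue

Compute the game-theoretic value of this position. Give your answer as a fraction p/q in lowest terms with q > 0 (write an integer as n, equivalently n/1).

R: Left { (no moves) }, Right { 0 } => simplest -1
RB: Left { -1 }, Right { 0 } => simplest -1/2
RBR: Left { -1 }, Right { -1/2, 0 } => simplest -3/4
RBRR: Left { -1 }, Right { -3/4, -1/2, 0 } => simplest -7/8
RBRRR: Left { -1 }, Right { -7/8, -3/4, -1/2, 0 } => simplest -15/16
RBRRRR: Left { -1 }, Right { -15/16, -7/8, -3/4, -1/2, 0 } => simplest -31/32
RBRRRRB: Left { -1, -31/32 }, Right { -15/16, -7/8, -3/4, -1/2, 0 } => simplest -61/64
RBRRRRBR: Left { -1, -31/32 }, Right { -61/64, -15/16, -7/8, -3/4, -1/2, 0 } => simplest -123/128
RBRRRRBRB: Left { -1, -31/32, -123/128 }, Right { -61/64, -15/16, -7/8, -3/4, -1/2, 0 } => simplest -245/256
RBRRRRBRBR: Left { -1, -31/32, -123/128 }, Right { -245/256, -61/64, -15/16, -7/8, -3/4, -1/2, 0 } => simplest -491/512
RBRRRRBRBRB: Left { -1, -31/32, -123/128, -491/512 }, Right { -245/256, -61/64, -15/16, -7/8, -3/4, -1/2, 0 } => simplest -981/1024
RBRRRRBRBRBB: Left { -1, -31/32, -123/128, -491/512, -981/1024 }, Right { -245/256, -61/64, -15/16, -7/8, -3/4, -1/2, 0 } => simplest -1961/2048
RBRRRRBRBRBBB: Left { -1, -31/32, -123/128, -491/512, -981/1024, -1961/2048 }, Right { -245/256, -61/64, -15/16, -7/8, -3/4, -1/2, 0 } => simplest -3921/4096

-3921/4096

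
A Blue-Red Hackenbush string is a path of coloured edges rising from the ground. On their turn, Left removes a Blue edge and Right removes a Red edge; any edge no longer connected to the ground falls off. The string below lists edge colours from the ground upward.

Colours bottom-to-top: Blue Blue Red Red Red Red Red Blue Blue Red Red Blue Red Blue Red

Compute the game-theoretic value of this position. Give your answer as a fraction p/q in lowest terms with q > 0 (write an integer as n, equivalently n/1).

8597/8192

val(B) = { 0 | none } so 1
val(BB) = { 0, 1 | none } so 2
val(BBR) = { 0, 1 | 2 } so 3/2
val(BBRR) = { 0, 1 | 3/2, 2 } so 5/4
val(BBRRR) = { 0, 1 | 5/4, 3/2, 2 } so 9/8
val(BBRRRR) = { 0, 1 | 9/8, 5/4, 3/2, 2 } so 17/16
val(BBRRRRR) = { 0, 1 | 17/16, 9/8, 5/4, 3/2, 2 } so 33/32
val(BBRRRRRB) = { 0, 1, 33/32 | 17/16, 9/8, 5/4, 3/2, 2 } so 67/64
val(BBRRRRRBB) = { 0, 1, 33/32, 67/64 | 17/16, 9/8, 5/4, 3/2, 2 } so 135/128
val(BBRRRRRBBR) = { 0, 1, 33/32, 67/64 | 135/128, 17/16, 9/8, 5/4, 3/2, 2 } so 269/256
val(BBRRRRRBBRR) = { 0, 1, 33/32, 67/64 | 269/256, 135/128, 17/16, 9/8, 5/4, 3/2, 2 } so 537/512
val(BBRRRRRBBRRB) = { 0, 1, 33/32, 67/64, 537/512 | 269/256, 135/128, 17/16, 9/8, 5/4, 3/2, 2 } so 1075/1024
val(BBRRRRRBBRRBR) = { 0, 1, 33/32, 67/64, 537/512 | 1075/1024, 269/256, 135/128, 17/16, 9/8, 5/4, 3/2, 2 } so 2149/2048
val(BBRRRRRBBRRBRB) = { 0, 1, 33/32, 67/64, 537/512, 2149/2048 | 1075/1024, 269/256, 135/128, 17/16, 9/8, 5/4, 3/2, 2 } so 4299/4096
val(BBRRRRRBBRRBRBR) = { 0, 1, 33/32, 67/64, 537/512, 2149/2048 | 4299/4096, 1075/1024, 269/256, 135/128, 17/16, 9/8, 5/4, 3/2, 2 } so 8597/8192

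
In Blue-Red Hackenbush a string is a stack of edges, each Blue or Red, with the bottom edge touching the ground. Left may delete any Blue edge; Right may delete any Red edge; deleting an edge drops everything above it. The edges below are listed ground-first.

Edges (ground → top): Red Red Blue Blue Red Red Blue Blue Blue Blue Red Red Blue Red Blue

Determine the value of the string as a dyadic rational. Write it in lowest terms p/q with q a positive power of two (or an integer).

-11317/8192

R: Left { ∅ }, Right { 0 } so simplest -1
RR: Left { ∅ }, Right { -1, 0 } so simplest -2
RRB: Left { -2 }, Right { -1, 0 } so simplest -3/2
RRBB: Left { -2, -3/2 }, Right { -1, 0 } so simplest -5/4
RRBBR: Left { -2, -3/2 }, Right { -5/4, -1, 0 } so simplest -11/8
RRBBRR: Left { -2, -3/2 }, Right { -11/8, -5/4, -1, 0 } so simplest -23/16
RRBBRRB: Left { -2, -3/2, -23/16 }, Right { -11/8, -5/4, -1, 0 } so simplest -45/32
RRBBRRBB: Left { -2, -3/2, -23/16, -45/32 }, Right { -11/8, -5/4, -1, 0 } so simplest -89/64
RRBBRRBBB: Left { -2, -3/2, -23/16, -45/32, -89/64 }, Right { -11/8, -5/4, -1, 0 } so simplest -177/128
RRBBRRBBBB: Left { -2, -3/2, -23/16, -45/32, -89/64, -177/128 }, Right { -11/8, -5/4, -1, 0 } so simplest -353/256
RRBBRRBBBBR: Left { -2, -3/2, -23/16, -45/32, -89/64, -177/128 }, Right { -353/256, -11/8, -5/4, -1, 0 } so simplest -707/512
RRBBRRBBBBRR: Left { -2, -3/2, -23/16, -45/32, -89/64, -177/128 }, Right { -707/512, -353/256, -11/8, -5/4, -1, 0 } so simplest -1415/1024
RRBBRRBBBBRRB: Left { -2, -3/2, -23/16, -45/32, -89/64, -177/128, -1415/1024 }, Right { -707/512, -353/256, -11/8, -5/4, -1, 0 } so simplest -2829/2048
RRBBRRBBBBRRBR: Left { -2, -3/2, -23/16, -45/32, -89/64, -177/128, -1415/1024 }, Right { -2829/2048, -707/512, -353/256, -11/8, -5/4, -1, 0 } so simplest -5659/4096
RRBBRRBBBBRRBRB: Left { -2, -3/2, -23/16, -45/32, -89/64, -177/128, -1415/1024, -5659/4096 }, Right { -2829/2048, -707/512, -353/256, -11/8, -5/4, -1, 0 } so simplest -11317/8192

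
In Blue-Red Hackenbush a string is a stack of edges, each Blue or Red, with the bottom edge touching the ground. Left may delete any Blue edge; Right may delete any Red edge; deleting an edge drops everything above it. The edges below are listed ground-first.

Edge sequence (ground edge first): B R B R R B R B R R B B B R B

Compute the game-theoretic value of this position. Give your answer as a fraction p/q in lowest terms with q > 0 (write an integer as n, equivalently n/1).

Recurse on prefixes of the 15-edge string B R B R R B R B R R B B B R B:
val_1 [B]  L=[0]  R=[—]  => 1
val_2 [BR]  L=[0]  R=[1]  => 1/2
val_3 [BRB]  L=[0,1/2]  R=[1]  => 3/4
val_4 [BRBR]  L=[0,1/2]  R=[3/4,1]  => 5/8
val_5 [BRBRR]  L=[0,1/2]  R=[5/8,3/4,1]  => 9/16
val_6 [BRBRRB]  L=[0,1/2,9/16]  R=[5/8,3/4,1]  => 19/32
val_7 [BRBRRBR]  L=[0,1/2,9/16]  R=[19/32,5/8,3/4,1]  => 37/64
val_8 [BRBRRBRB]  L=[0,1/2,9/16,37/64]  R=[19/32,5/8,3/4,1]  => 75/128
val_9 [BRBRRBRBR]  L=[0,1/2,9/16,37/64]  R=[75/128,19/32,5/8,3/4,1]  => 149/256
val_10 [BRBRRBRBRR]  L=[0,1/2,9/16,37/64]  R=[149/256,75/128,19/32,5/8,3/4,1]  => 297/512
val_11 [BRBRRBRBRRB]  L=[0,1/2,9/16,37/64,297/512]  R=[149/256,75/128,19/32,5/8,3/4,1]  => 595/1024
val_12 [BRBRRBRBRRBB]  L=[0,1/2,9/16,37/64,297/512,595/1024]  R=[149/256,75/128,19/32,5/8,3/4,1]  => 1191/2048
val_13 [BRBRRBRBRRBBB]  L=[0,1/2,9/16,37/64,297/512,595/1024,1191/2048]  R=[149/256,75/128,19/32,5/8,3/4,1]  => 2383/4096
val_14 [BRBRRBRBRRBBBR]  L=[0,1/2,9/16,37/64,297/512,595/1024,1191/2048]  R=[2383/4096,149/256,75/128,19/32,5/8,3/4,1]  => 4765/8192
val_15 [BRBRRBRBRRBBBRB]  L=[0,1/2,9/16,37/64,297/512,595/1024,1191/2048,4765/8192]  R=[2383/4096,149/256,75/128,19/32,5/8,3/4,1]  => 9531/16384

9531/16384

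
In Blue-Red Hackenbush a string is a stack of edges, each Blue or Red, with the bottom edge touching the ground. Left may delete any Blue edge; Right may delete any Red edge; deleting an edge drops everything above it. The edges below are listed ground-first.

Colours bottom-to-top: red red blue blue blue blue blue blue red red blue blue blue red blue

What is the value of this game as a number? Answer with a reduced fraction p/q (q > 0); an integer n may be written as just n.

Prefix values for red red blue blue blue blue blue blue red red blue blue blue red blue via {L|R} + simplicity:
G_1 [r]  L=[none]  R=[0]  = -1
G_2 [rr]  L=[none]  R=[-1, 0]  = -2
G_3 [rrb]  L=[-2]  R=[-1, 0]  = -3/2
G_4 [rrbb]  L=[-2, -3/2]  R=[-1, 0]  = -5/4
G_5 [rrbbb]  L=[-2, -3/2, -5/4]  R=[-1, 0]  = -9/8
G_6 [rrbbbb]  L=[-2, -3/2, -5/4, -9/8]  R=[-1, 0]  = -17/16
G_7 [rrbbbbb]  L=[-2, -3/2, -5/4, -9/8, -17/16]  R=[-1, 0]  = -33/32
G_8 [rrbbbbbb]  L=[-2, -3/2, -5/4, -9/8, -17/16, -33/32]  R=[-1, 0]  = -65/64
G_9 [rrbbbbbbr]  L=[-2, -3/2, -5/4, -9/8, -17/16, -33/32]  R=[-65/64, -1, 0]  = -131/128
G_10 [rrbbbbbbrr]  L=[-2, -3/2, -5/4, -9/8, -17/16, -33/32]  R=[-131/128, -65/64, -1, 0]  = -263/256
G_11 [rrbbbbbbrrb]  L=[-2, -3/2, -5/4, -9/8, -17/16, -33/32, -263/256]  R=[-131/128, -65/64, -1, 0]  = -525/512
G_12 [rrbbbbbbrrbb]  L=[-2, -3/2, -5/4, -9/8, -17/16, -33/32, -263/256, -525/512]  R=[-131/128, -65/64, -1, 0]  = -1049/1024
G_13 [rrbbbbbbrrbbb]  L=[-2, -3/2, -5/4, -9/8, -17/16, -33/32, -263/256, -525/512, -1049/1024]  R=[-131/128, -65/64, -1, 0]  = -2097/2048
G_14 [rrbbbbbbrrbbbr]  L=[-2, -3/2, -5/4, -9/8, -17/16, -33/32, -263/256, -525/512, -1049/1024]  R=[-2097/2048, -131/128, -65/64, -1, 0]  = -4195/4096
G_15 [rrbbbbbbrrbbbrb]  L=[-2, -3/2, -5/4, -9/8, -17/16, -33/32, -263/256, -525/512, -1049/1024, -4195/4096]  R=[-2097/2048, -131/128, -65/64, -1, 0]  = -8389/8192

-8389/8192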